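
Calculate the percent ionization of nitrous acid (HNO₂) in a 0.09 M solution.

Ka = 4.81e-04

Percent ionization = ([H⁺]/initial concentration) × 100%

Using Ka equilibrium: x² + Ka×x - Ka×C = 0. Solving: [H⁺] = 6.3434e-03. Percent = (6.3434e-03/0.09) × 100

Percent ionization = 7.05%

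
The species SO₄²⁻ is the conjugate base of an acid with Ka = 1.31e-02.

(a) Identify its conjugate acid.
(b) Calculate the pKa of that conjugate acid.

(a) The conjugate acid is formed by adding one H⁺ to SO₄²⁻, giving HSO₄⁻. (b) pKa = -log(Ka) = -log(1.31e-02) = 1.88.

Conjugate acid: HSO₄⁻; pK_a = 1.88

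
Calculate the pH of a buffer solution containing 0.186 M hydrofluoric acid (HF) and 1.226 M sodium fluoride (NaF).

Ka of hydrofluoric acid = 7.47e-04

pKa = -log(7.47e-04) = 3.13. pH = pKa + log([A⁻]/[HA]) = 3.13 + log(1.226/0.186)

pH = 3.95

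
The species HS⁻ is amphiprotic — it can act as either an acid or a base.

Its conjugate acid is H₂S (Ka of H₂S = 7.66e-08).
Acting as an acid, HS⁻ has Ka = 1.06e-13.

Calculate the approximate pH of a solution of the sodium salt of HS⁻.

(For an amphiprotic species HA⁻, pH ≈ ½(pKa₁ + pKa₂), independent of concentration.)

pKa₁ = -log(7.66e-08) = 7.12; pKa₂ = -log(1.06e-13) = 12.97. For an amphiprotic species, pH ≈ ½(pKa₁ + pKa₂) = ½(7.12 + 12.97) = 10.05.

pH = 10.05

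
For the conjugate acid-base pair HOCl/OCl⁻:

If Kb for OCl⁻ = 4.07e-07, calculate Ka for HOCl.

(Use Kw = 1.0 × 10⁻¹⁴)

For a conjugate pair Ka × Kb = Kw, so Ka = Kw/Kb = 1.0 × 10⁻¹⁴ / 4.07e-07 = 2.46e-08.

K_a = 2.46e-08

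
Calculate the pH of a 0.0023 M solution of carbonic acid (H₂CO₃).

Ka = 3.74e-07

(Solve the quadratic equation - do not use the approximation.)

x² + Ka×x - Ka×C = 0. Using quadratic formula: [H⁺] = 2.9143e-05

pH = 4.54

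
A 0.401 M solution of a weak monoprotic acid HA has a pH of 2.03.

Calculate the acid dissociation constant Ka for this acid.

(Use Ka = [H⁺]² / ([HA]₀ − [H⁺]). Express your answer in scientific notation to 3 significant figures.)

[H⁺] = 10^(−pH) = 10^(−2.03) = 9.333e-03 M. For HA ⇌ H⁺ + A⁻, Ka = [H⁺][A⁻]/[HA] = [H⁺]² / ([HA]₀ − [H⁺]) = (9.333e-03)² / (0.401 − 9.333e-03) = 2.22e-04.

K_a = 2.22e-04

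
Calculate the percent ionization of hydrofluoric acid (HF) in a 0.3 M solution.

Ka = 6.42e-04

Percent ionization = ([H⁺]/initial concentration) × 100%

Using Ka equilibrium: x² + Ka×x - Ka×C = 0. Solving: [H⁺] = 1.3561e-02. Percent = (1.3561e-02/0.3) × 100

Percent ionization = 4.52%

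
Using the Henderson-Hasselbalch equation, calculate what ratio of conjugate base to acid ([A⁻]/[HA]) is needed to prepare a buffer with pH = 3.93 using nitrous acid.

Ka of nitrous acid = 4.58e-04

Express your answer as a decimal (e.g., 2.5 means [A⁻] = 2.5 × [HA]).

pKa = -log(4.58e-04) = 3.3391. pH = pKa + log([A⁻]/[HA]), so log([A⁻]/[HA]) = pH − pKa = 3.93 − 3.3391 = 0.5909. [A⁻]/[HA] = 10^(0.5909) = 3.90

[A⁻]/[HA] = 3.90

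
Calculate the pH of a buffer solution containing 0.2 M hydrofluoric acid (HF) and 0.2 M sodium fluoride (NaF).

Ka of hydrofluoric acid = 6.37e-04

pKa = -log(6.37e-04) = 3.20. pH = pKa + log([A⁻]/[HA]) = 3.20 + log(0.2/0.2)

pH = 3.20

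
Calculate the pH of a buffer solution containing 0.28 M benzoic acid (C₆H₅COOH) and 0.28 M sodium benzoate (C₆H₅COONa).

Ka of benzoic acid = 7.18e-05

pKa = -log(7.18e-05) = 4.14. pH = pKa + log([A⁻]/[HA]) = 4.14 + log(0.28/0.28)

pH = 4.14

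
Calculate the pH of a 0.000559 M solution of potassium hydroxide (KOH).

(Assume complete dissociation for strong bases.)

[OH⁻] = 0.000559 M for strong base. pOH = -log[OH⁻] = 3.25, pH = 14 - pOH

pH = 10.75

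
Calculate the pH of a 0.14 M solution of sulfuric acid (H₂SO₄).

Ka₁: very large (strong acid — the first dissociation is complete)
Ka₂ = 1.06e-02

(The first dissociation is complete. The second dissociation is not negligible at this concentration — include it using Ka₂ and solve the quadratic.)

First dissociation is complete: [H⁺]₀ = [HSO₄⁻]₀ = C = 0.14 M. Second dissociation HSO₄⁻ ⇌ H⁺ + SO₄²⁻: let x = [SO₄²⁻]. Ka₂ = (C + x)·x / (C − x) = 1.06e-02 → x² + (C + Ka₂)·x − Ka₂·C = 0 → x² + 0.15060·x − 1.484e-03 = 0. x = (−0.15060 + √(0.15060² + 4 × 1.484e-03)) / 2 = 9.2819e-03 M. [H⁺] = C + x = 0.14 + 9.2819e-03 = 1.4928e-01 M. pH = -log(1.4928e-01) = 0.83.

pH = 0.83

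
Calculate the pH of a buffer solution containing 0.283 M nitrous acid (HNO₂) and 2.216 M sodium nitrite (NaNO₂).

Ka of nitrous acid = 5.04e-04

pKa = -log(5.04e-04) = 3.30. pH = pKa + log([A⁻]/[HA]) = 3.30 + log(2.216/0.283)

pH = 4.19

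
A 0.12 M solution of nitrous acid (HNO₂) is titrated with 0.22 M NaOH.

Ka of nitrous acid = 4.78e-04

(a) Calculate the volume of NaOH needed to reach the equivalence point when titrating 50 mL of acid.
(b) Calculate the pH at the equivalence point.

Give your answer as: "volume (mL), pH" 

moles acid = 0.12 × 50/1000 = 0.006 mol; V_base = moles/0.22 × 1000 = 27.3 mL. At equivalence only the conjugate base is present: [A⁻] = 0.006/0.077 = 7.7647e-02 M. Kb = Kw/Ka = 2.09e-11; [OH⁻] = √(Kb × [A⁻]) = 1.2745e-06; pOH = 5.89; pH = 14 - pOH = 8.11.

V = 27.3 mL, pH = 8.11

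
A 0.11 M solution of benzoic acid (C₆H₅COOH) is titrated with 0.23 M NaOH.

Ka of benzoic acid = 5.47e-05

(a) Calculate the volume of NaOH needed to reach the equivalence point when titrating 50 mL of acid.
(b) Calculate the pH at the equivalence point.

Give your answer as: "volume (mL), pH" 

moles acid = 0.11 × 50/1000 = 0.0055 mol; V_base = moles/0.23 × 1000 = 23.9 mL. At equivalence only the conjugate base is present: [A⁻] = 0.0055/0.074 = 7.4412e-02 M. Kb = Kw/Ka = 1.83e-10; [OH⁻] = √(Kb × [A⁻]) = 3.6883e-06; pOH = 5.43; pH = 14 - pOH = 8.57.

V = 23.9 mL, pH = 8.57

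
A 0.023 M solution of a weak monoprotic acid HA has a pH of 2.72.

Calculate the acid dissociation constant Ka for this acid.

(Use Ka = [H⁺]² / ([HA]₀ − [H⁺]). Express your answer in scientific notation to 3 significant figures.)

[H⁺] = 10^(−pH) = 10^(−2.72) = 1.905e-03 M. For HA ⇌ H⁺ + A⁻, Ka = [H⁺][A⁻]/[HA] = [H⁺]² / ([HA]₀ − [H⁺]) = (1.905e-03)² / (0.023 − 1.905e-03) = 1.72e-04.

K_a = 1.72e-04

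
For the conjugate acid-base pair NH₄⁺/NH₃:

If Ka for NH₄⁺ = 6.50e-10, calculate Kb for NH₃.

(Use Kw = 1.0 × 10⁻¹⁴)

For a conjugate pair Ka × Kb = Kw, so Kb = Kw/Ka = 1.0 × 10⁻¹⁴ / 6.50e-10 = 1.54e-05.

K_b = 1.54e-05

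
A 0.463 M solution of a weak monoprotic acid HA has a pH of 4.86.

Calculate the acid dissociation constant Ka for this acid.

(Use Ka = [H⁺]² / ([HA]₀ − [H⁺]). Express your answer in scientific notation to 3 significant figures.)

[H⁺] = 10^(−pH) = 10^(−4.86) = 1.380e-05 M. For HA ⇌ H⁺ + A⁻, Ka = [H⁺][A⁻]/[HA] = [H⁺]² / ([HA]₀ − [H⁺]) = (1.380e-05)² / (0.463 − 1.380e-05) = 4.12e-10.

K_a = 4.12e-10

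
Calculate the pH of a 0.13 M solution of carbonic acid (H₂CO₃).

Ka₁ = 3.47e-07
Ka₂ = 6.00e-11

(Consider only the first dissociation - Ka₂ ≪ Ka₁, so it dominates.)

First dissociation dominates. From Ka₁ = [H⁺][HA⁻]/[H₂A], x² + Ka₁·x − Ka₁·C = 0 with C = 0.13 M and Ka₁ = 3.47e-07. Solving: [H⁺] = (−Ka₁ + √(Ka₁² + 4·Ka₁·C)) / 2 = 2.1222e-04 M. pH = -log(2.1222e-04) = 3.67.

pH = 3.67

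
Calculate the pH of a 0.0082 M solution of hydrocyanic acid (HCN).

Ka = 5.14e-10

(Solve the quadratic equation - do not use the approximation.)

x² + Ka×x - Ka×C = 0. Using quadratic formula: [H⁺] = 2.0527e-06

pH = 5.69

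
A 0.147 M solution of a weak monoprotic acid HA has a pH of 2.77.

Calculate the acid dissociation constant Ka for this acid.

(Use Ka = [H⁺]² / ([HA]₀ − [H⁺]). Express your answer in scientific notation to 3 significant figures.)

[H⁺] = 10^(−pH) = 10^(−2.77) = 1.698e-03 M. For HA ⇌ H⁺ + A⁻, Ka = [H⁺][A⁻]/[HA] = [H⁺]² / ([HA]₀ − [H⁺]) = (1.698e-03)² / (0.147 − 1.698e-03) = 1.98e-05.

K_a = 1.98e-05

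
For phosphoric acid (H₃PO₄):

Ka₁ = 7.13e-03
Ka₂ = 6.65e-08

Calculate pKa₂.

pKa₂ = -log(Ka₂) = -log(6.65e-08) = 7.18.

pK_{a2} = 7.18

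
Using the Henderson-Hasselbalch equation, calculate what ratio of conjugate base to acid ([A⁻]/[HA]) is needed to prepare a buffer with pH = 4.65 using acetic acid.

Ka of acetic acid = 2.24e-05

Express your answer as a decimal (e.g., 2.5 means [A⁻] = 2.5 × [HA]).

pKa = -log(2.24e-05) = 4.6498. pH = pKa + log([A⁻]/[HA]), so log([A⁻]/[HA]) = pH − pKa = 4.65 − 4.6498 = 0.0002. [A⁻]/[HA] = 10^(0.0002) = 1.00

[A⁻]/[HA] = 1.00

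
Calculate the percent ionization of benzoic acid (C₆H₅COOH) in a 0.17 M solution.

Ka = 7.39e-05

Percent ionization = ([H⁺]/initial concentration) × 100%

Using Ka equilibrium: x² + Ka×x - Ka×C = 0. Solving: [H⁺] = 3.5077e-03. Percent = (3.5077e-03/0.17) × 100

Percent ionization = 2.06%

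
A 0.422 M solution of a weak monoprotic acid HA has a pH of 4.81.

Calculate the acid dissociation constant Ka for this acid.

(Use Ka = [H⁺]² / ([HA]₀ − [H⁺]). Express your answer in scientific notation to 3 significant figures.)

[H⁺] = 10^(−pH) = 10^(−4.81) = 1.549e-05 M. For HA ⇌ H⁺ + A⁻, Ka = [H⁺][A⁻]/[HA] = [H⁺]² / ([HA]₀ − [H⁺]) = (1.549e-05)² / (0.422 − 1.549e-05) = 5.68e-10.

K_a = 5.68e-10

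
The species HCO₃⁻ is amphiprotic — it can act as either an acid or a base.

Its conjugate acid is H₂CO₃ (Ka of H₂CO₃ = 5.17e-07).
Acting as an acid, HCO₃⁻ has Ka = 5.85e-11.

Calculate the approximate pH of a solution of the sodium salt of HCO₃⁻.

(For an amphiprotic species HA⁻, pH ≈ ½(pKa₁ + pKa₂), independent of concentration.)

pKa₁ = -log(5.17e-07) = 6.29; pKa₂ = -log(5.85e-11) = 10.23. For an amphiprotic species, pH ≈ ½(pKa₁ + pKa₂) = ½(6.29 + 10.23) = 8.26.

pH = 8.26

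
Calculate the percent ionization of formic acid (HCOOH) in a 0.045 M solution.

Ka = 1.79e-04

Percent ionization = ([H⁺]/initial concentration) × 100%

Using Ka equilibrium: x² + Ka×x - Ka×C = 0. Solving: [H⁺] = 2.7500e-03. Percent = (2.7500e-03/0.045) × 100

Percent ionization = 6.11%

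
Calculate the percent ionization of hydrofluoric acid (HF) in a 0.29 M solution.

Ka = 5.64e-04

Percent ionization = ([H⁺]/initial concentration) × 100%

Using Ka equilibrium: x² + Ka×x - Ka×C = 0. Solving: [H⁺] = 1.2510e-02. Percent = (1.2510e-02/0.29) × 100

Percent ionization = 4.31%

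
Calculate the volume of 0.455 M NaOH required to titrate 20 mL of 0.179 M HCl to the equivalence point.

At equivalence: moles acid = moles base. moles HCl = 0.179 × 20/1000 = 0.00358 mol. V_base = moles / 0.455 × 1000 = 7.9 mL.

V_{base} = 7.9 mL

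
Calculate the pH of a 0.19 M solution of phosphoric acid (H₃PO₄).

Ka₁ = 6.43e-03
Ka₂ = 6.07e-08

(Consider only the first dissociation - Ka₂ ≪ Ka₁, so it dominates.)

First dissociation dominates. From Ka₁ = [H⁺][HA⁻]/[H₂A], x² + Ka₁·x − Ka₁·C = 0 with C = 0.19 M and Ka₁ = 6.43e-03. Solving: [H⁺] = (−Ka₁ + √(Ka₁² + 4·Ka₁·C)) / 2 = 3.1885e-02 M. pH = -log(3.1885e-02) = 1.50.

pH = 1.50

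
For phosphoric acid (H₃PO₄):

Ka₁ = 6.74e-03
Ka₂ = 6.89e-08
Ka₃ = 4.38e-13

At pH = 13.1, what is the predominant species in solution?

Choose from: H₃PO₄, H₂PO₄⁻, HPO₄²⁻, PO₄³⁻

pKa₁ = 2.17, pKa₂ = 7.16, pKa₃ = 12.36. For a polyprotic acid the predominant species crosses at each pKa: below pKa_n the protonated form dominates, above it the deprotonated form does. At pH = 13.1, the predominant species is PO₄³⁻.

PO₄³⁻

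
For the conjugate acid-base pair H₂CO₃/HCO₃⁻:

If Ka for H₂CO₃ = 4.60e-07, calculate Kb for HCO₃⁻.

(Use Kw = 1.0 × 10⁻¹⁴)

For a conjugate pair Ka × Kb = Kw, so Kb = Kw/Ka = 1.0 × 10⁻¹⁴ / 4.60e-07 = 2.17e-08.

K_b = 2.17e-08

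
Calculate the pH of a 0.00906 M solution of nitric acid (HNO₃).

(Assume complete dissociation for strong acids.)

[H⁺] = 0.00906 M for strong acid. pH = -log[H⁺] = -log(0.00906)

pH = 2.04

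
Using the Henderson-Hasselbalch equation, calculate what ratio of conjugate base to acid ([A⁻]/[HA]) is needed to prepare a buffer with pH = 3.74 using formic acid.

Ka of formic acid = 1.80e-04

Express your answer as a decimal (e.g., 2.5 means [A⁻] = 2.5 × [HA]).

pKa = -log(1.80e-04) = 3.7447. pH = pKa + log([A⁻]/[HA]), so log([A⁻]/[HA]) = pH − pKa = 3.74 − 3.7447 = -0.0047. [A⁻]/[HA] = 10^(-0.0047) = 0.989

[A⁻]/[HA] = 0.989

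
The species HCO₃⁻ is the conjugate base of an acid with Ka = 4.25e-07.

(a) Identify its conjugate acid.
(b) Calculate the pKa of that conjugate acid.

(a) The conjugate acid is formed by adding one H⁺ to HCO₃⁻, giving H₂CO₃. (b) pKa = -log(Ka) = -log(4.25e-07) = 6.37.

Conjugate acid: H₂CO₃; pK_a = 6.37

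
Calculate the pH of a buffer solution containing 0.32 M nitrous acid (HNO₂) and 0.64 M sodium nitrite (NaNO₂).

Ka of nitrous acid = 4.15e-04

pKa = -log(4.15e-04) = 3.38. pH = pKa + log([A⁻]/[HA]) = 3.38 + log(0.64/0.32)

pH = 3.68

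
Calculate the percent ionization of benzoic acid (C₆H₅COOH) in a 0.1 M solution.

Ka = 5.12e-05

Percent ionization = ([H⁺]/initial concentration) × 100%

Using Ka equilibrium: x² + Ka×x - Ka×C = 0. Solving: [H⁺] = 2.2373e-03. Percent = (2.2373e-03/0.1) × 100

Percent ionization = 2.24%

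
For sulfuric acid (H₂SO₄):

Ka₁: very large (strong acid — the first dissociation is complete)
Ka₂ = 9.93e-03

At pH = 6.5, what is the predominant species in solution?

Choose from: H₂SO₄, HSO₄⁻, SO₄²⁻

The first dissociation is complete, so H₂SO₄ itself is never the predominant species in water; pKa₂ = -log(9.93e-03) = 2.00. For a polyprotic acid the predominant species crosses at each pKa: below pKa_n the protonated form dominates, above it the deprotonated form does. At pH = 6.5, the predominant species is SO₄²⁻.

SO₄²⁻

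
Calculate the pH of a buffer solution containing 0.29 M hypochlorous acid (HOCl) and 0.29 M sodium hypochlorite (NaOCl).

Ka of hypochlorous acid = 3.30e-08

pKa = -log(3.30e-08) = 7.48. pH = pKa + log([A⁻]/[HA]) = 7.48 + log(0.29/0.29)

pH = 7.48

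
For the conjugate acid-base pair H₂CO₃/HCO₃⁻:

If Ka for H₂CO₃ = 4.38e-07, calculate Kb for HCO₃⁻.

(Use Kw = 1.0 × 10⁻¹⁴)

For a conjugate pair Ka × Kb = Kw, so Kb = Kw/Ka = 1.0 × 10⁻¹⁴ / 4.38e-07 = 2.28e-08.

K_b = 2.28e-08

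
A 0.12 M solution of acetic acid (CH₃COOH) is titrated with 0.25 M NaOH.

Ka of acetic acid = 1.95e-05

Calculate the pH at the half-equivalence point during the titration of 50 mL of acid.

At half-equivalence [HA] = [A⁻], so Henderson-Hasselbalch gives pH = pKa = -log(1.95e-05) = 4.71.

pH = pKa = 4.71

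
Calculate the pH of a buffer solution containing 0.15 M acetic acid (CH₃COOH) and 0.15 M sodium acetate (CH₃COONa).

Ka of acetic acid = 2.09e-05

pKa = -log(2.09e-05) = 4.68. pH = pKa + log([A⁻]/[HA]) = 4.68 + log(0.15/0.15)

pH = 4.68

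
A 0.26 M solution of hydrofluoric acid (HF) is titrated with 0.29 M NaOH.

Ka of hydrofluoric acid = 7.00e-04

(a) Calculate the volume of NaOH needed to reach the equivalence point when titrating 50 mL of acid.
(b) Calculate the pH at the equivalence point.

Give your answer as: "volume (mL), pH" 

moles acid = 0.26 × 50/1000 = 0.013 mol; V_base = moles/0.29 × 1000 = 44.8 mL. At equivalence only the conjugate base is present: [A⁻] = 0.013/0.095 = 1.3709e-01 M. Kb = Kw/Ka = 1.43e-11; [OH⁻] = √(Kb × [A⁻]) = 1.3994e-06; pOH = 5.85; pH = 14 - pOH = 8.15.

V = 44.8 mL, pH = 8.15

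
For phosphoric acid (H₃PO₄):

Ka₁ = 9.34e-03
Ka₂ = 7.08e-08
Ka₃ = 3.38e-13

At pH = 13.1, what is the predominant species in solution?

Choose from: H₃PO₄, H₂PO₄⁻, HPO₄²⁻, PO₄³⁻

pKa₁ = 2.03, pKa₂ = 7.15, pKa₃ = 12.47. For a polyprotic acid the predominant species crosses at each pKa: below pKa_n the protonated form dominates, above it the deprotonated form does. At pH = 13.1, the predominant species is PO₄³⁻.

PO₄³⁻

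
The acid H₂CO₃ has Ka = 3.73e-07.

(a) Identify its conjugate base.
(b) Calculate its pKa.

(a) The conjugate base is formed by removing one H⁺ from H₂CO₃, giving HCO₃⁻. (b) pKa = -log(Ka) = -log(3.73e-07) = 6.43.

Conjugate base: HCO₃⁻; pK_a = 6.43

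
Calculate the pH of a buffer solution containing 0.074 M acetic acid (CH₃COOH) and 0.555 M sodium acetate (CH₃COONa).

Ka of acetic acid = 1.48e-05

pKa = -log(1.48e-05) = 4.83. pH = pKa + log([A⁻]/[HA]) = 4.83 + log(0.555/0.074)

pH = 5.70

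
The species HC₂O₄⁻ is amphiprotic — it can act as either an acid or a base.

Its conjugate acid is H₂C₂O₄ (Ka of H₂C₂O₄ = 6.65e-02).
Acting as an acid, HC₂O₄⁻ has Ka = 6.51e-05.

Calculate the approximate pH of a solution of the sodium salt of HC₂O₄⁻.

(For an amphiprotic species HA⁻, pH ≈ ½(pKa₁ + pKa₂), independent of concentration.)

pKa₁ = -log(6.65e-02) = 1.18; pKa₂ = -log(6.51e-05) = 4.19. For an amphiprotic species, pH ≈ ½(pKa₁ + pKa₂) = ½(1.18 + 4.19) = 2.68.

pH = 2.68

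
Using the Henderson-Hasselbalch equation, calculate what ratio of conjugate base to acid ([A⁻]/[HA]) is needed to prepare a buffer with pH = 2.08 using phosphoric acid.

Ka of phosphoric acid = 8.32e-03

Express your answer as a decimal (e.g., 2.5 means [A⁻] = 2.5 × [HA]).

pKa = -log(8.32e-03) = 2.0799. pH = pKa + log([A⁻]/[HA]), so log([A⁻]/[HA]) = pH − pKa = 2.08 − 2.0799 = 0.0001. [A⁻]/[HA] = 10^(0.0001) = 1.00

[A⁻]/[HA] = 1.00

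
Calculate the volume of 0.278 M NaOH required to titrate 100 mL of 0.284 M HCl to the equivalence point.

At equivalence: moles acid = moles base. moles HCl = 0.284 × 100/1000 = 0.0284 mol. V_base = moles / 0.278 × 1000 = 102.2 mL.

V_{base} = 102.2 mL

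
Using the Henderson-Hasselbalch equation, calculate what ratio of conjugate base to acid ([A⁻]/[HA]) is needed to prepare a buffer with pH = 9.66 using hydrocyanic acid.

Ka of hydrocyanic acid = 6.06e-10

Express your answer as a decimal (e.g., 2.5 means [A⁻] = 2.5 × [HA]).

pKa = -log(6.06e-10) = 9.2175. pH = pKa + log([A⁻]/[HA]), so log([A⁻]/[HA]) = pH − pKa = 9.66 − 9.2175 = 0.4425. [A⁻]/[HA] = 10^(0.4425) = 2.77

[A⁻]/[HA] = 2.77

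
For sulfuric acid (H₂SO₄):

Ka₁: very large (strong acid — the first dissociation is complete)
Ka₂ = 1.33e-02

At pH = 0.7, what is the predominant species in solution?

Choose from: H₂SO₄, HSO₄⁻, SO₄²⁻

The first dissociation is complete, so H₂SO₄ itself is never the predominant species in water; pKa₂ = -log(1.33e-02) = 1.88. For a polyprotic acid the predominant species crosses at each pKa: below pKa_n the protonated form dominates, above it the deprotonated form does. At pH = 0.7, the predominant species is HSO₄⁻.

HSO₄⁻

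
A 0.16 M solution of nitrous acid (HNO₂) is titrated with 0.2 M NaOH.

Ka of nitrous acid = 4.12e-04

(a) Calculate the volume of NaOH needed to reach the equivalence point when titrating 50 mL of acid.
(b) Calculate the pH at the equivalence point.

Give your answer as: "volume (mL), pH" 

moles acid = 0.16 × 50/1000 = 0.008 mol; V_base = moles/0.2 × 1000 = 40.0 mL. At equivalence only the conjugate base is present: [A⁻] = 0.008/0.090 = 8.8889e-02 M. Kb = Kw/Ka = 2.43e-11; [OH⁻] = √(Kb × [A⁻]) = 1.4688e-06; pOH = 5.83; pH = 14 - pOH = 8.17.

V = 40.0 mL, pH = 8.17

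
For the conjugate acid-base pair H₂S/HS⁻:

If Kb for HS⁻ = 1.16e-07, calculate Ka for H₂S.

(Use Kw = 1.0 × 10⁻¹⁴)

For a conjugate pair Ka × Kb = Kw, so Ka = Kw/Kb = 1.0 × 10⁻¹⁴ / 1.16e-07 = 8.62e-08.

K_a = 8.62e-08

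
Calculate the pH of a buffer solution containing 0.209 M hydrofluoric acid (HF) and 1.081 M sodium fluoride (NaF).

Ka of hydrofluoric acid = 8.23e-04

pKa = -log(8.23e-04) = 3.08. pH = pKa + log([A⁻]/[HA]) = 3.08 + log(1.081/0.209)

pH = 3.80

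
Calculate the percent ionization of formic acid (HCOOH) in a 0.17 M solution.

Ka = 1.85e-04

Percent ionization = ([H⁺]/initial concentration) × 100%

Using Ka equilibrium: x² + Ka×x - Ka×C = 0. Solving: [H⁺] = 5.5163e-03. Percent = (5.5163e-03/0.17) × 100

Percent ionization = 3.24%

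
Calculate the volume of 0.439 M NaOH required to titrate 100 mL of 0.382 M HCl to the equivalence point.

At equivalence: moles acid = moles base. moles HCl = 0.382 × 100/1000 = 0.0382 mol. V_base = moles / 0.439 × 1000 = 87.0 mL.

V_{base} = 87.0 mL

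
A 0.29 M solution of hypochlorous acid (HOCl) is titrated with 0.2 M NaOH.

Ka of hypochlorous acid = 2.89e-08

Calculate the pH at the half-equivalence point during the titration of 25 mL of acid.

At half-equivalence [HA] = [A⁻], so Henderson-Hasselbalch gives pH = pKa = -log(2.89e-08) = 7.54.

pH = pKa = 7.54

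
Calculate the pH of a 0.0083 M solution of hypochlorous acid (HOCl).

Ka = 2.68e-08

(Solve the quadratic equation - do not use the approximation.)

x² + Ka×x - Ka×C = 0. Using quadratic formula: [H⁺] = 1.4901e-05

pH = 4.83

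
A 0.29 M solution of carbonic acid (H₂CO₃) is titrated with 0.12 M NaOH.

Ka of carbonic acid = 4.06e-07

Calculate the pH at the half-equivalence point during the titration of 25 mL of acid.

At half-equivalence [HA] = [A⁻], so Henderson-Hasselbalch gives pH = pKa = -log(4.06e-07) = 6.39.

pH = pKa = 6.39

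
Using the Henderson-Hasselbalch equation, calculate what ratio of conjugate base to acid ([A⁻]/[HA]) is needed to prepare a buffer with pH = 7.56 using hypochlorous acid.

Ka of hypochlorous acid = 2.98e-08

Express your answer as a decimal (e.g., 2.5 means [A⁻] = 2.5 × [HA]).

pKa = -log(2.98e-08) = 7.5258. pH = pKa + log([A⁻]/[HA]), so log([A⁻]/[HA]) = pH − pKa = 7.56 − 7.5258 = 0.0342. [A⁻]/[HA] = 10^(0.0342) = 1.08

[A⁻]/[HA] = 1.08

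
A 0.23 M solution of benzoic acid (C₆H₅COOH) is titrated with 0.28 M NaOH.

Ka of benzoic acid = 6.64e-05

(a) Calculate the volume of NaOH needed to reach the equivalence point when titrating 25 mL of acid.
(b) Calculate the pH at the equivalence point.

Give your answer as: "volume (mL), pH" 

moles acid = 0.23 × 25/1000 = 0.00575 mol; V_base = moles/0.28 × 1000 = 20.5 mL. At equivalence only the conjugate base is present: [A⁻] = 0.00575/0.046 = 1.2627e-01 M. Kb = Kw/Ka = 1.51e-10; [OH⁻] = √(Kb × [A⁻]) = 4.3609e-06; pOH = 5.36; pH = 14 - pOH = 8.64.

V = 20.5 mL, pH = 8.64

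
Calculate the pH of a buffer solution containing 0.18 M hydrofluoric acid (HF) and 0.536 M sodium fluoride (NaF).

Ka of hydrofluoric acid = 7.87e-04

pKa = -log(7.87e-04) = 3.10. pH = pKa + log([A⁻]/[HA]) = 3.10 + log(0.536/0.18)

pH = 3.58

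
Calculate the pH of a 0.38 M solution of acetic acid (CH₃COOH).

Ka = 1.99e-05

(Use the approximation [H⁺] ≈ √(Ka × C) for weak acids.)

[H⁺] = √(Ka × C) = √(1.99e-05 × 0.38) = 2.7499e-03. pH = -log(2.7499e-03)

pH = 2.56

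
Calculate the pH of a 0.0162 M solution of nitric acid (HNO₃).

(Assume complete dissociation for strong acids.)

[H⁺] = 0.0162 M for strong acid. pH = -log[H⁺] = -log(0.0162)

pH = 1.79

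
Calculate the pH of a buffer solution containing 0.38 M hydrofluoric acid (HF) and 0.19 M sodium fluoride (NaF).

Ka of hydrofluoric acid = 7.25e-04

pKa = -log(7.25e-04) = 3.14. pH = pKa + log([A⁻]/[HA]) = 3.14 + log(0.19/0.38)

pH = 2.84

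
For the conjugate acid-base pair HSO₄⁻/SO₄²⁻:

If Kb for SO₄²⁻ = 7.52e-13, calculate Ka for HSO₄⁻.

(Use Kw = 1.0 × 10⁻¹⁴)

For a conjugate pair Ka × Kb = Kw, so Ka = Kw/Kb = 1.0 × 10⁻¹⁴ / 7.52e-13 = 1.33e-02.

K_a = 1.33e-02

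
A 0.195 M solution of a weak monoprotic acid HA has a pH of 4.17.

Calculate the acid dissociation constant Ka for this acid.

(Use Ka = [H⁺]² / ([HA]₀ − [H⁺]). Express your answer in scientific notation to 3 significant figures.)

[H⁺] = 10^(−pH) = 10^(−4.17) = 6.761e-05 M. For HA ⇌ H⁺ + A⁻, Ka = [H⁺][A⁻]/[HA] = [H⁺]² / ([HA]₀ − [H⁺]) = (6.761e-05)² / (0.195 − 6.761e-05) = 2.34e-08.

K_a = 2.34e-08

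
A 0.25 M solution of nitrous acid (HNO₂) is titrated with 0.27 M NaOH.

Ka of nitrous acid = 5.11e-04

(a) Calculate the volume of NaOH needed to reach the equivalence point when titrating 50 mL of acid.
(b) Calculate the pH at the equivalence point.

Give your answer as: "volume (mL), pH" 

moles acid = 0.25 × 50/1000 = 0.0125 mol; V_base = moles/0.27 × 1000 = 46.3 mL. At equivalence only the conjugate base is present: [A⁻] = 0.0125/0.096 = 1.2981e-01 M. Kb = Kw/Ka = 1.96e-11; [OH⁻] = √(Kb × [A⁻]) = 1.5938e-06; pOH = 5.80; pH = 14 - pOH = 8.20.

V = 46.3 mL, pH = 8.20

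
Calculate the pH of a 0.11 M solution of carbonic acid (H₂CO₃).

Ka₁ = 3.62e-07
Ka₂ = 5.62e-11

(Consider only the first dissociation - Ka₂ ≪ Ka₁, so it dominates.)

First dissociation dominates. From Ka₁ = [H⁺][HA⁻]/[H₂A], x² + Ka₁·x − Ka₁·C = 0 with C = 0.11 M and Ka₁ = 3.62e-07. Solving: [H⁺] = (−Ka₁ + √(Ka₁² + 4·Ka₁·C)) / 2 = 1.9937e-04 M. pH = -log(1.9937e-04) = 3.70.

pH = 3.70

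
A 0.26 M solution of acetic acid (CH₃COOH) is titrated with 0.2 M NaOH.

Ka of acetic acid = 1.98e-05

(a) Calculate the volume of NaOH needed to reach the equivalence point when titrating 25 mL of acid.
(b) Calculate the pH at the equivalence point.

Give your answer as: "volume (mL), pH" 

moles acid = 0.26 × 25/1000 = 0.0065 mol; V_base = moles/0.2 × 1000 = 32.5 mL. At equivalence only the conjugate base is present: [A⁻] = 0.0065/0.057 = 1.1304e-01 M. Kb = Kw/Ka = 5.05e-10; [OH⁻] = √(Kb × [A⁻]) = 7.5560e-06; pOH = 5.12; pH = 14 - pOH = 8.88.

V = 32.5 mL, pH = 8.88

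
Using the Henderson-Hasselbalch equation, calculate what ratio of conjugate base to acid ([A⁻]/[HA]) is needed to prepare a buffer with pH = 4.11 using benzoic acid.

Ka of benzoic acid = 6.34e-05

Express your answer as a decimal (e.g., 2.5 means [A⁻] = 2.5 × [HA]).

pKa = -log(6.34e-05) = 4.1979. pH = pKa + log([A⁻]/[HA]), so log([A⁻]/[HA]) = pH − pKa = 4.11 − 4.1979 = -0.0879. [A⁻]/[HA] = 10^(-0.0879) = 0.817

[A⁻]/[HA] = 0.817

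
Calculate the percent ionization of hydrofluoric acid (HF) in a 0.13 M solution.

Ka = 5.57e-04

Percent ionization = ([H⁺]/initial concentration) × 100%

Using Ka equilibrium: x² + Ka×x - Ka×C = 0. Solving: [H⁺] = 8.2355e-03. Percent = (8.2355e-03/0.13) × 100

Percent ionization = 6.33%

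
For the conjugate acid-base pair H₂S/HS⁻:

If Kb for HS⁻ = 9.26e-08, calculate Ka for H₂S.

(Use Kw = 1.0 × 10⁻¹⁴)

For a conjugate pair Ka × Kb = Kw, so Ka = Kw/Kb = 1.0 × 10⁻¹⁴ / 9.26e-08 = 1.08e-07.

K_a = 1.08e-07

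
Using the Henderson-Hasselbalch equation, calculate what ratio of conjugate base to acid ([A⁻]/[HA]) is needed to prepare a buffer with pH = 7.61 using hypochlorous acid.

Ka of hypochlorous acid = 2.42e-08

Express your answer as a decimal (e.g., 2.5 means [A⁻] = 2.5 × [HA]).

pKa = -log(2.42e-08) = 7.6162. pH = pKa + log([A⁻]/[HA]), so log([A⁻]/[HA]) = pH − pKa = 7.61 − 7.6162 = -0.0062. [A⁻]/[HA] = 10^(-0.0062) = 0.986

[A⁻]/[HA] = 0.986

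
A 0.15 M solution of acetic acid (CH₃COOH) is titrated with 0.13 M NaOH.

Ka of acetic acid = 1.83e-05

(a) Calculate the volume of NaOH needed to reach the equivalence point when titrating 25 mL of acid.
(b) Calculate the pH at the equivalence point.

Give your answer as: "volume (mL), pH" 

moles acid = 0.15 × 25/1000 = 0.00375 mol; V_base = moles/0.13 × 1000 = 28.8 mL. At equivalence only the conjugate base is present: [A⁻] = 0.00375/0.054 = 6.9643e-02 M. Kb = Kw/Ka = 5.46e-10; [OH⁻] = √(Kb × [A⁻]) = 6.1690e-06; pOH = 5.21; pH = 14 - pOH = 8.79.

V = 28.8 mL, pH = 8.79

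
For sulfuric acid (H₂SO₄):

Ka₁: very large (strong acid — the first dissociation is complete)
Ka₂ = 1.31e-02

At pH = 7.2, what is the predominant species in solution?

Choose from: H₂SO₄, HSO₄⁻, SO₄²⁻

The first dissociation is complete, so H₂SO₄ itself is never the predominant species in water; pKa₂ = -log(1.31e-02) = 1.88. For a polyprotic acid the predominant species crosses at each pKa: below pKa_n the protonated form dominates, above it the deprotonated form does. At pH = 7.2, the predominant species is SO₄²⁻.

SO₄²⁻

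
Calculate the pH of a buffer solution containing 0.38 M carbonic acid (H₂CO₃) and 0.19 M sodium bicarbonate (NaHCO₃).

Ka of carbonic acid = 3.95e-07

pKa = -log(3.95e-07) = 6.40. pH = pKa + log([A⁻]/[HA]) = 6.40 + log(0.19/0.38)

pH = 6.10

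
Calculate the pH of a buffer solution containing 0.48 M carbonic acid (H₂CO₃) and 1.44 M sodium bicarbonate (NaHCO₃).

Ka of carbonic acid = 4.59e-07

pKa = -log(4.59e-07) = 6.34. pH = pKa + log([A⁻]/[HA]) = 6.34 + log(1.44/0.48)

pH = 6.82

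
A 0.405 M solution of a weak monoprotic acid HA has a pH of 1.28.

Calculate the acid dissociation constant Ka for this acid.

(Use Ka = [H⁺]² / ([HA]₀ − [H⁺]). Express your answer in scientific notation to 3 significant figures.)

[H⁺] = 10^(−pH) = 10^(−1.28) = 5.248e-02 M. For HA ⇌ H⁺ + A⁻, Ka = [H⁺][A⁻]/[HA] = [H⁺]² / ([HA]₀ − [H⁺]) = (5.248e-02)² / (0.405 − 5.248e-02) = 7.81e-03.

K_a = 7.81e-03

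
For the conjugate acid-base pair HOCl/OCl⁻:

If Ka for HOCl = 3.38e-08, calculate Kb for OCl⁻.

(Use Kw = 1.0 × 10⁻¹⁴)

For a conjugate pair Ka × Kb = Kw, so Kb = Kw/Ka = 1.0 × 10⁻¹⁴ / 3.38e-08 = 2.96e-07.

K_b = 2.96e-07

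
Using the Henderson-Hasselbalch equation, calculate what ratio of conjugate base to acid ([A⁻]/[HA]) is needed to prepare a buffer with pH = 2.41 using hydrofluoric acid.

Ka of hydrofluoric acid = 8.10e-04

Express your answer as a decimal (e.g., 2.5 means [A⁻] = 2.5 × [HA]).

pKa = -log(8.10e-04) = 3.0915. pH = pKa + log([A⁻]/[HA]), so log([A⁻]/[HA]) = pH − pKa = 2.41 − 3.0915 = -0.6815. [A⁻]/[HA] = 10^(-0.6815) = 0.208

[A⁻]/[HA] = 0.208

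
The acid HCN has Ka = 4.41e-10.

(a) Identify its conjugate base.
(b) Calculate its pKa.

(a) The conjugate base is formed by removing one H⁺ from HCN, giving CN⁻. (b) pKa = -log(Ka) = -log(4.41e-10) = 9.36.

Conjugate base: CN⁻; pK_a = 9.36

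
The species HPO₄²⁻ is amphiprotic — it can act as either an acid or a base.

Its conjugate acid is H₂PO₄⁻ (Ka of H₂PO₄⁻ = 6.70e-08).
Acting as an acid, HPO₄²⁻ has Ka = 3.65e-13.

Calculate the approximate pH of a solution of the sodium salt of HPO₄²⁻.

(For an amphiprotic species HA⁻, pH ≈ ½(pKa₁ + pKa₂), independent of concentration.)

pKa₁ = -log(6.70e-08) = 7.17; pKa₂ = -log(3.65e-13) = 12.44. For an amphiprotic species, pH ≈ ½(pKa₁ + pKa₂) = ½(7.17 + 12.44) = 9.81.

pH = 9.81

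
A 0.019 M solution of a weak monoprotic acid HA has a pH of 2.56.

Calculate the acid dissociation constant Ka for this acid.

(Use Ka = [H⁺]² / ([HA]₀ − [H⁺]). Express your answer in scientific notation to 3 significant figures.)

[H⁺] = 10^(−pH) = 10^(−2.56) = 2.754e-03 M. For HA ⇌ H⁺ + A⁻, Ka = [H⁺][A⁻]/[HA] = [H⁺]² / ([HA]₀ − [H⁺]) = (2.754e-03)² / (0.019 − 2.754e-03) = 4.67e-04.

K_a = 4.67e-04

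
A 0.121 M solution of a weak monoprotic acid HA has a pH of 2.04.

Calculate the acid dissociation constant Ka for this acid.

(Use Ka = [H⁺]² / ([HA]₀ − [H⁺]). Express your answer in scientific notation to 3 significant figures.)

[H⁺] = 10^(−pH) = 10^(−2.04) = 9.120e-03 M. For HA ⇌ H⁺ + A⁻, Ka = [H⁺][A⁻]/[HA] = [H⁺]² / ([HA]₀ − [H⁺]) = (9.120e-03)² / (0.121 − 9.120e-03) = 7.43e-04.

K_a = 7.43e-04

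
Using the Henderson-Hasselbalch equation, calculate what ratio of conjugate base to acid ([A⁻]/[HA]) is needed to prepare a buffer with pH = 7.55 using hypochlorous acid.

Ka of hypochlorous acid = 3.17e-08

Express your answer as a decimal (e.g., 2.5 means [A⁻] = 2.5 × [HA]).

pKa = -log(3.17e-08) = 7.4989. pH = pKa + log([A⁻]/[HA]), so log([A⁻]/[HA]) = pH − pKa = 7.55 − 7.4989 = 0.0511. [A⁻]/[HA] = 10^(0.0511) = 1.12

[A⁻]/[HA] = 1.12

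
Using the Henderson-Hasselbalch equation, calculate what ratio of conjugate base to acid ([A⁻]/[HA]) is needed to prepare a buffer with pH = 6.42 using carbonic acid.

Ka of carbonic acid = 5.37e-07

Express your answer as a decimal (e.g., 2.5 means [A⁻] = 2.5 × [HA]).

pKa = -log(5.37e-07) = 6.2700. pH = pKa + log([A⁻]/[HA]), so log([A⁻]/[HA]) = pH − pKa = 6.42 − 6.2700 = 0.1500. [A⁻]/[HA] = 10^(0.1500) = 1.41

[A⁻]/[HA] = 1.41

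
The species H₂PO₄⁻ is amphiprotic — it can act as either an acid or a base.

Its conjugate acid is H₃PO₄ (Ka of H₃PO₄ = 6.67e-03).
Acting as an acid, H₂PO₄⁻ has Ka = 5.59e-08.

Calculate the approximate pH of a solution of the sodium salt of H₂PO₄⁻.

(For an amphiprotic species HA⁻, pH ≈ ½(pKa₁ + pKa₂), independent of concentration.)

pKa₁ = -log(6.67e-03) = 2.18; pKa₂ = -log(5.59e-08) = 7.25. For an amphiprotic species, pH ≈ ½(pKa₁ + pKa₂) = ½(2.18 + 7.25) = 4.71.

pH = 4.71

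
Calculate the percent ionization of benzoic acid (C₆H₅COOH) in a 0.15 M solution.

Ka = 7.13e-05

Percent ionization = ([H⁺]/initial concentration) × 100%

Using Ka equilibrium: x² + Ka×x - Ka×C = 0. Solving: [H⁺] = 3.2349e-03. Percent = (3.2349e-03/0.15) × 100

Percent ionization = 2.16%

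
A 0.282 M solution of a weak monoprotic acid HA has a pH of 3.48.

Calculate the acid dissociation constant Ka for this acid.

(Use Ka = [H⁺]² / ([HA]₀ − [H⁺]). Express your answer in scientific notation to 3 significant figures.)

[H⁺] = 10^(−pH) = 10^(−3.48) = 3.311e-04 M. For HA ⇌ H⁺ + A⁻, Ka = [H⁺][A⁻]/[HA] = [H⁺]² / ([HA]₀ − [H⁺]) = (3.311e-04)² / (0.282 − 3.311e-04) = 3.89e-07.

K_a = 3.89e-07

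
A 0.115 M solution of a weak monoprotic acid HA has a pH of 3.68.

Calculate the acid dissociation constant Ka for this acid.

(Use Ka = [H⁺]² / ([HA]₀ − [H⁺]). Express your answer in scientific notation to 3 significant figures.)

[H⁺] = 10^(−pH) = 10^(−3.68) = 2.089e-04 M. For HA ⇌ H⁺ + A⁻, Ka = [H⁺][A⁻]/[HA] = [H⁺]² / ([HA]₀ − [H⁺]) = (2.089e-04)² / (0.115 − 2.089e-04) = 3.80e-07.

K_a = 3.80e-07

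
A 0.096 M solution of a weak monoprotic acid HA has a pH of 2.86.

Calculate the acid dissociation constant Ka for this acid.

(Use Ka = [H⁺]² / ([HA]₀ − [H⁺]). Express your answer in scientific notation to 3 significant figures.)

[H⁺] = 10^(−pH) = 10^(−2.86) = 1.380e-03 M. For HA ⇌ H⁺ + A⁻, Ka = [H⁺][A⁻]/[HA] = [H⁺]² / ([HA]₀ − [H⁺]) = (1.380e-03)² / (0.096 − 1.380e-03) = 2.01e-05.

K_a = 2.01e-05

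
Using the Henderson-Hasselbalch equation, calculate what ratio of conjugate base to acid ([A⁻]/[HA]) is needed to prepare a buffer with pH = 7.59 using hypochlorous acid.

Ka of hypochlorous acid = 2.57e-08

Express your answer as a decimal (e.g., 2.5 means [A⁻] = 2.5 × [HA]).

pKa = -log(2.57e-08) = 7.5901. pH = pKa + log([A⁻]/[HA]), so log([A⁻]/[HA]) = pH − pKa = 7.59 − 7.5901 = -0.0001. [A⁻]/[HA] = 10^(-0.0001) = 1.00

[A⁻]/[HA] = 1.00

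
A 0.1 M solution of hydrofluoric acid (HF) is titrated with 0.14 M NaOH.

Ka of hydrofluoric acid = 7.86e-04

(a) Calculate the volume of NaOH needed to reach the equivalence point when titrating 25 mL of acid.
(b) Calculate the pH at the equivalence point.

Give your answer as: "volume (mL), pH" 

moles acid = 0.1 × 25/1000 = 0.0025 mol; V_base = moles/0.14 × 1000 = 17.9 mL. At equivalence only the conjugate base is present: [A⁻] = 0.0025/0.043 = 5.8333e-02 M. Kb = Kw/Ka = 1.27e-11; [OH⁻] = √(Kb × [A⁻]) = 8.6148e-07; pOH = 6.06; pH = 14 - pOH = 7.94.

V = 17.9 mL, pH = 7.94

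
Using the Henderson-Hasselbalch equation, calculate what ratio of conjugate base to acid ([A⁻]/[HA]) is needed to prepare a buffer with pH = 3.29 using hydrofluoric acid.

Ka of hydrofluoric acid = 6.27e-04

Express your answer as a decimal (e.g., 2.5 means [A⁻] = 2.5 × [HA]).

pKa = -log(6.27e-04) = 3.2027. pH = pKa + log([A⁻]/[HA]), so log([A⁻]/[HA]) = pH − pKa = 3.29 − 3.2027 = 0.0873. [A⁻]/[HA] = 10^(0.0873) = 1.22

[A⁻]/[HA] = 1.22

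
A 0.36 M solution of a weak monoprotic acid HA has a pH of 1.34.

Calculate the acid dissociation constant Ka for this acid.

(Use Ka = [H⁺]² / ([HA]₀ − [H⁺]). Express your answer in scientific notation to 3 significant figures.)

[H⁺] = 10^(−pH) = 10^(−1.34) = 4.571e-02 M. For HA ⇌ H⁺ + A⁻, Ka = [H⁺][A⁻]/[HA] = [H⁺]² / ([HA]₀ − [H⁺]) = (4.571e-02)² / (0.36 − 4.571e-02) = 6.65e-03.

K_a = 6.65e-03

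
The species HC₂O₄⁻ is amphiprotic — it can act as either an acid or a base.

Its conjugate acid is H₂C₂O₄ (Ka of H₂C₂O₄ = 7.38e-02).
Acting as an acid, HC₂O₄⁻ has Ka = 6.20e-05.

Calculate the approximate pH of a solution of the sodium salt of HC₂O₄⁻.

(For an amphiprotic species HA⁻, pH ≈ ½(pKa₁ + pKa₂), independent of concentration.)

pKa₁ = -log(7.38e-02) = 1.13; pKa₂ = -log(6.20e-05) = 4.21. For an amphiprotic species, pH ≈ ½(pKa₁ + pKa₂) = ½(1.13 + 4.21) = 2.67.

pH = 2.67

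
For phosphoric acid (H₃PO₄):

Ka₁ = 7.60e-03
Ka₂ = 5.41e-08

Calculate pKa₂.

pKa₂ = -log(Ka₂) = -log(5.41e-08) = 7.27.

pK_{a2} = 7.27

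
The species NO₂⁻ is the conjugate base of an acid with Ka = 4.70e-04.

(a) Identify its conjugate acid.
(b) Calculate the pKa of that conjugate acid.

(a) The conjugate acid is formed by adding one H⁺ to NO₂⁻, giving HNO₂. (b) pKa = -log(Ka) = -log(4.70e-04) = 3.33.

Conjugate acid: HNO₂; pK_a = 3.33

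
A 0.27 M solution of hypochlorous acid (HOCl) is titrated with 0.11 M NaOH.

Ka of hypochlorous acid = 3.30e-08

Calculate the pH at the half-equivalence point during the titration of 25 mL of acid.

At half-equivalence [HA] = [A⁻], so Henderson-Hasselbalch gives pH = pKa = -log(3.30e-08) = 7.48.

pH = pKa = 7.48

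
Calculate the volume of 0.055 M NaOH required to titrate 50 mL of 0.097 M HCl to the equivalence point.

At equivalence: moles acid = moles base. moles HCl = 0.097 × 50/1000 = 0.00485 mol. V_base = moles / 0.055 × 1000 = 88.2 mL.

V_{base} = 88.2 mL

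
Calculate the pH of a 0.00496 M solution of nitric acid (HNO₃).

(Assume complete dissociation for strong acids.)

[H⁺] = 0.00496 M for strong acid. pH = -log[H⁺] = -log(0.00496)

pH = 2.30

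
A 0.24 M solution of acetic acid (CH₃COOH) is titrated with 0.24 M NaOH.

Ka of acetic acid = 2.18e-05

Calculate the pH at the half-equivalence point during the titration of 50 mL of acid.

At half-equivalence [HA] = [A⁻], so Henderson-Hasselbalch gives pH = pKa = -log(2.18e-05) = 4.66.

pH = pKa = 4.66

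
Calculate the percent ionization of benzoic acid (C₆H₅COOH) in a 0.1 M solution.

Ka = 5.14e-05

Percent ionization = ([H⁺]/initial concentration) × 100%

Using Ka equilibrium: x² + Ka×x - Ka×C = 0. Solving: [H⁺] = 2.2416e-03. Percent = (2.2416e-03/0.1) × 100

Percent ionization = 2.24%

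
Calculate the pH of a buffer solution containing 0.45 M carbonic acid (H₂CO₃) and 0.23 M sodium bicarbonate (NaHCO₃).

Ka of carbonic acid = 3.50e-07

pKa = -log(3.50e-07) = 6.46. pH = pKa + log([A⁻]/[HA]) = 6.46 + log(0.23/0.45)

pH = 6.16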